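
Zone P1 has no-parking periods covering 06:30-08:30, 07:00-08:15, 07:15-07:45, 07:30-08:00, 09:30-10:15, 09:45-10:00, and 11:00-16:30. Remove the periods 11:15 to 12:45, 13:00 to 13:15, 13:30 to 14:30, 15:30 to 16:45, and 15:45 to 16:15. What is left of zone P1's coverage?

A, merged: 06:30-08:30, 09:30-10:15, 11:00-16:30.
B, merged: 11:15-12:45, 13:00-13:15, 13:30-14:30, 15:30-16:45.
06:30-08:30: nothing removed.
09:30-10:15: nothing removed.
11:00-16:30 \ B = 11:00-11:15, 12:45-13:00, 13:15-13:30, 14:30-15:30.

06:30-08:30, 09:30-10:15, 11:00-11:15, 12:45-13:00, 13:15-13:30, 14:30-15:30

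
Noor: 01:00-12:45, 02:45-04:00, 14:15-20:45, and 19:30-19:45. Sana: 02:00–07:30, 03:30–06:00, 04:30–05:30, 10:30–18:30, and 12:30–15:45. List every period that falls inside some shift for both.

02:00–07:30, 10:30–12:45, 14:15–18:30

First set merges to 01:00–12:45, 14:15–20:45.
Second set merges to 02:00–07:30, 10:30–18:30.
01:00–12:45 overlaps B on 02:00–07:30, 10:30–12:45.
14:15–20:45 overlaps B on 14:15–18:30.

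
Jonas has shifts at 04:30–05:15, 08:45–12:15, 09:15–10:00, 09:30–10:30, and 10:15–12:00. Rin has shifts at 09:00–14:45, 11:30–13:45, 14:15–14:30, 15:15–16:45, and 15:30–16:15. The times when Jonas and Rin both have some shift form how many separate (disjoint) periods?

1

First set merges to 04:30-05:15, 08:45-12:15.
Second set merges to 09:00-14:45, 15:15-16:45.
A ∩ B = 09:00-12:15.
That is 1 disjoint piece.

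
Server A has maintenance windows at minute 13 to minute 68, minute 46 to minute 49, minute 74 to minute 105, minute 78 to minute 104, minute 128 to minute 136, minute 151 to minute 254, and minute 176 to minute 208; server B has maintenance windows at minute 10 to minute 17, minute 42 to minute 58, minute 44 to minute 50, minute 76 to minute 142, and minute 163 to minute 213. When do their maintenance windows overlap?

First set merges to minute 13 to minute 68, minute 74 to minute 105, minute 128 to minute 136, minute 151 to minute 254.
Second set merges to minute 10 to minute 17, minute 42 to minute 58, minute 76 to minute 142, minute 163 to minute 213.
minute 13 to minute 68 overlaps B on minute 13 to minute 17, minute 42 to minute 58.
minute 74 to minute 105 overlaps B on minute 76 to minute 105.
minute 128 to minute 136 overlaps B on minute 128 to minute 136.
minute 151 to minute 254 overlaps B on minute 163 to minute 213.

minute 13 to minute 17, minute 42 to minute 58, minute 76 to minute 105, minute 128 to minute 136, minute 163 to minute 213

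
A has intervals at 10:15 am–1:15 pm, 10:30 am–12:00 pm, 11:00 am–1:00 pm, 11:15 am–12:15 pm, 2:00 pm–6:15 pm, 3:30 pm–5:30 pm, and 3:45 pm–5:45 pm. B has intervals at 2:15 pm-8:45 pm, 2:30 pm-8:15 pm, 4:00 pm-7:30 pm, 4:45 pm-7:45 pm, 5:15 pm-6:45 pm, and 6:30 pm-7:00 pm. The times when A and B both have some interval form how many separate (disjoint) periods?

1

Merge the first list: 10:15 am–1:15 pm, 2:00 pm–6:15 pm.
Merge the second list: 2:15 pm–8:45 pm.
A ∩ B = 2:15 pm–6:15 pm.
That is 1 disjoint piece.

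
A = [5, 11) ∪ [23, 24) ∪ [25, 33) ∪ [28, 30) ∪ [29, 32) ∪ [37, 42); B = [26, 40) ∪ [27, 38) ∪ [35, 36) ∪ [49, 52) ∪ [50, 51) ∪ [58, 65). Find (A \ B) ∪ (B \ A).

[5, 11) ∪ [23, 24) ∪ [25, 26) ∪ [33, 37) ∪ [40, 42) ∪ [49, 52) ∪ [58, 65)

A, merged: [5, 11), [23, 24), [25, 33), [37, 42).
B, merged: [26, 40), [49, 52), [58, 65).
A but not B: [5, 11), [23, 24), [25, 26), [40, 42).
B but not A: [33, 37), [49, 52), [58, 65).
Combining gives A △ B.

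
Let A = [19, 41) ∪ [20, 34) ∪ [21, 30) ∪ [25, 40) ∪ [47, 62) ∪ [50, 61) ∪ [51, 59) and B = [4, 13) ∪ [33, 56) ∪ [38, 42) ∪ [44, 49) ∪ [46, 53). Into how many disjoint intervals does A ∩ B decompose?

First set merges to [19, 41), [47, 62).
Second set merges to [4, 13), [33, 56).
A ∩ B = [33, 41), [47, 56).
That is 2 disjoint pieces.

2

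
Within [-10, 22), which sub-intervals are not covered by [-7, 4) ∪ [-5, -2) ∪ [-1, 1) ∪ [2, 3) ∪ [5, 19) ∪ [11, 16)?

[-10, -7) ∪ [4, 5) ∪ [19, 22)

The merged coverage is [-7, 4), [5, 19).
Gaps within [-10, 22): [-10, -7), [4, 5), [19, 22).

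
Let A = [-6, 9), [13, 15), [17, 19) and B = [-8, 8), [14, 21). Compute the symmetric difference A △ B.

A \ B = [8, 9), [13, 14).
B \ A = [-8, -6), [15, 17), [19, 21).
Union of the two gives the symmetric difference.

[-8, -6) ∪ [8, 9) ∪ [13, 14) ∪ [15, 17) ∪ [19, 21)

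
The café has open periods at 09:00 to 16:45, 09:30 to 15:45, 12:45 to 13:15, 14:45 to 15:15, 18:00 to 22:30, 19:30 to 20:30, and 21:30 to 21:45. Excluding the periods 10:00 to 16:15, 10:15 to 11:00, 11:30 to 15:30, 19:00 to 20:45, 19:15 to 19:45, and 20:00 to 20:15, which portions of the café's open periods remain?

09:00-10:00, 16:15-16:45, 18:00-19:00, 20:45-22:30

Merge the first list: 09:00-16:45, 18:00-22:30.
Merge the second list: 10:00-16:15, 19:00-20:45.
09:00-16:45 \ B = 09:00-10:00, 16:15-16:45.
18:00-22:30 \ B = 18:00-19:00, 20:45-22:30.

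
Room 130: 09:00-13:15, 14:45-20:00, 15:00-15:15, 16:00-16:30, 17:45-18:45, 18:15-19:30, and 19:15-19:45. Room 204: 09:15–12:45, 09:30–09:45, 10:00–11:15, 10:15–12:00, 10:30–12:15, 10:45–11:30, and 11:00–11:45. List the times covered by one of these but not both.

09:00–09:15, 12:45–13:15, 14:45–20:00

A, merged: 09:00–13:15, 14:45–20:00.
B, merged: 09:15–12:45.
Only in the first: 09:00–09:15, 12:45–13:15, 14:45–20:00.
Only in the second: none.
Together these are the periods covered by exactly one.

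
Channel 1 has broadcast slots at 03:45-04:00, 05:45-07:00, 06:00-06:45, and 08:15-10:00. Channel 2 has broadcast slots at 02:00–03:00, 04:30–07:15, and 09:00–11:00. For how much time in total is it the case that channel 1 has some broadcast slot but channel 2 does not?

1 h

A, merged: 03:45–04:00, 05:45–07:00, 08:15–10:00.
A \ B = 03:45–04:00, 08:15–09:00.
Total: 15 min + 45 min = 1 h.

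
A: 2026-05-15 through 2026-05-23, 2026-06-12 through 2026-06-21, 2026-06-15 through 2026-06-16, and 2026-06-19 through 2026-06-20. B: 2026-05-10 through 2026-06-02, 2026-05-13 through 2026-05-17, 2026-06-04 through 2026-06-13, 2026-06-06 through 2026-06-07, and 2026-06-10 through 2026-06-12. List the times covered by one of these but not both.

First set merges to 2026-05-15 through 2026-05-23, 2026-06-12 through 2026-06-21.
Second set merges to 2026-05-10 through 2026-06-02, 2026-06-04 through 2026-06-13.
A \ B = 2026-06-14 through 2026-06-21.
B \ A = 2026-05-10 through 2026-05-14, 2026-05-24 through 2026-06-02, 2026-06-04 through 2026-06-11.
Union of the two gives the symmetric difference.

2026-05-10 through 2026-05-14, 2026-05-24 through 2026-06-02, 2026-06-04 through 2026-06-11, 2026-06-14 through 2026-06-21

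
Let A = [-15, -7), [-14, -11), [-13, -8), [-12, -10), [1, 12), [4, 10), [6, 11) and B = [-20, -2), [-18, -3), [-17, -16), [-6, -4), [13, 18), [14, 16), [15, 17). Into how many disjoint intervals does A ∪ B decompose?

A, merged: [-15, -7), [1, 12).
B, merged: [-20, -2), [13, 18).
A ∪ B = [-20, -2), [1, 12), [13, 18).
That is 3 disjoint pieces.

3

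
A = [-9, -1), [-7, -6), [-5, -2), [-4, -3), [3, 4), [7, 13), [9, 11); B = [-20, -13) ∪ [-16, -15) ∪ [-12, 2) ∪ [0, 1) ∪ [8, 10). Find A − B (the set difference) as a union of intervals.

[3, 4) ∪ [7, 8) ∪ [10, 13)

A, merged: [-9, -1), [3, 4), [7, 13).
B, merged: [-20, -13), [-12, 2), [8, 10).
[-9, -1): entirely removed.
[3, 4): nothing removed.
[7, 13) \ B = [7, 8), [10, 13).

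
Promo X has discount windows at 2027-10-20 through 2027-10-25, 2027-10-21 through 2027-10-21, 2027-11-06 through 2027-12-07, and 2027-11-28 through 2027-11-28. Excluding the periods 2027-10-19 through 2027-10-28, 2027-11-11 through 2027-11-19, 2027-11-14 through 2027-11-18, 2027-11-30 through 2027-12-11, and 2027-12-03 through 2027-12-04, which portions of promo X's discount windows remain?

A, merged: 2027-10-20 through 2027-10-25, 2027-11-06 through 2027-12-07.
B, merged: 2027-10-19 through 2027-10-28, 2027-11-11 through 2027-11-19, 2027-11-30 through 2027-12-11.
2027-10-20 through 2027-10-25: entirely removed.
2027-11-06 through 2027-12-07 \ B = 2027-11-06 through 2027-11-10, 2027-11-20 through 2027-11-29.

2027-11-06 through 2027-11-10, 2027-11-20 through 2027-11-29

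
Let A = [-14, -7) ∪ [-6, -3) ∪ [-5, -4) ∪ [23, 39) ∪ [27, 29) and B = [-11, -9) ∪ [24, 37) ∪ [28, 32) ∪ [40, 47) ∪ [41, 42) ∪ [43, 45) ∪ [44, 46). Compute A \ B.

First set merges to [-14, -7), [-6, -3), [23, 39).
Second set merges to [-11, -9), [24, 37), [40, 47).
[-14, -7) minus B → [-14, -11), [-9, -7).
[-6, -3): no B overlap → unchanged.
[23, 39) minus B → [23, 24), [37, 39).

[-14, -11) ∪ [-9, -7) ∪ [-6, -3) ∪ [23, 24) ∪ [37, 39)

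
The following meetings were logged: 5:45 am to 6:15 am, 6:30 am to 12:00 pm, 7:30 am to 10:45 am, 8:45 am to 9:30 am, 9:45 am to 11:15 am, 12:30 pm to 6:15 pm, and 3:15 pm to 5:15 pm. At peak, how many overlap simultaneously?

3

At 8:45 am, 3 of the intervals are simultaneously active.
No point has more.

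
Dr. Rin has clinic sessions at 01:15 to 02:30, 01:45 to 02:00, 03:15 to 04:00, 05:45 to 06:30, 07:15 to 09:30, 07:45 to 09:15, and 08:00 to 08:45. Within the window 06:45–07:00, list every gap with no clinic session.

06:45–07:00

Covered (merged): 01:15–02:30, 03:15–04:00, 05:45–06:30, 07:15–09:30.
Gaps within 06:45–07:00: 06:45–07:00.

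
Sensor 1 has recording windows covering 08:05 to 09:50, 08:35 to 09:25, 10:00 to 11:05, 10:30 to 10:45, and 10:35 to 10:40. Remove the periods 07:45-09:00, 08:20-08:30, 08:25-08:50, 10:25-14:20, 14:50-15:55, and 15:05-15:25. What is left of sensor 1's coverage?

09:00–09:50, 10:00–10:25

First set merges to 08:05–09:50, 10:00–11:05.
Second set merges to 07:45–09:00, 10:25–14:20, 14:50–15:55.
08:05–09:50 minus B → 09:00–09:50.
10:00–11:05 minus B → 10:00–10:25.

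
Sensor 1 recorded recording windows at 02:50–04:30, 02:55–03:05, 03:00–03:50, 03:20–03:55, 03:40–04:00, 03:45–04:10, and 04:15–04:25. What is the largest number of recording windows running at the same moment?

At 03:45, 5 of the intervals are simultaneously active.
No point has more.

5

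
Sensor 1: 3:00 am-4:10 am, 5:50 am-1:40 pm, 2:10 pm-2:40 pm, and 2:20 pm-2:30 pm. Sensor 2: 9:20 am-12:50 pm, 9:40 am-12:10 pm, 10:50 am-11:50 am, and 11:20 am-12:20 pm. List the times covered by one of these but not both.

First set merges to 3:00 am–4:10 am, 5:50 am–1:40 pm, 2:10 pm–2:40 pm.
Second set merges to 9:20 am–12:50 pm.
A \ B = 3:00 am–4:10 am, 5:50 am–9:20 am, 12:50 pm–1:40 pm, 2:10 pm–2:40 pm.
B \ A = none.
Union of the two gives the symmetric difference.

3:00 am–4:10 am, 5:50 am–9:20 am, 12:50 pm–1:40 pm, 2:10 pm–2:40 pm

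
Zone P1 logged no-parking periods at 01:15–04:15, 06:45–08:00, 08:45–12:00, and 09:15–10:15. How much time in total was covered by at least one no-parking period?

Merged: 01:15–04:15, 06:45–08:00, 08:45–12:00.
Lengths: 3 h + 1 h 15 min + 3 h 15 min = 7 h 30 min.

7 h 30 min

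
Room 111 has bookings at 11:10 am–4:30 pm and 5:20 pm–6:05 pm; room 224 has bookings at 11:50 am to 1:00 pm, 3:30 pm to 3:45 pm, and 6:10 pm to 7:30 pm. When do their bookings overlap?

11:10 am–4:30 pm overlaps B on 11:50 am–1:00 pm, 3:30 pm–3:45 pm.
5:20 pm–6:05 pm falls entirely outside B.

11:50 am–1:00 pm, 3:30 pm–3:45 pm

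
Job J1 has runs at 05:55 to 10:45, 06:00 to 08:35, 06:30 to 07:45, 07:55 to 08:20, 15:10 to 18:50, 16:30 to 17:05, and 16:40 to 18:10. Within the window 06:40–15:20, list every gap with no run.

After merging, the occupied span is 05:55–10:45, 15:10–18:50.
Gaps within 06:40–15:20: 10:45–15:10.

10:45–15:10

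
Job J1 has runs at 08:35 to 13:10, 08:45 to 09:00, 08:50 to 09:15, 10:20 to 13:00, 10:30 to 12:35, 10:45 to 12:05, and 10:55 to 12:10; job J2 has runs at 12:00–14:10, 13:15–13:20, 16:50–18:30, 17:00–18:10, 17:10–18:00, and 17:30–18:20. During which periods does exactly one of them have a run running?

Merge the first list: 08:35–13:10.
Merge the second list: 12:00–14:10, 16:50–18:30.
A \ B = 08:35–12:00.
B \ A = 13:10–14:10, 16:50–18:30.
Union of the two gives the symmetric difference.

08:35–12:00, 13:10–14:10, 16:50–18:30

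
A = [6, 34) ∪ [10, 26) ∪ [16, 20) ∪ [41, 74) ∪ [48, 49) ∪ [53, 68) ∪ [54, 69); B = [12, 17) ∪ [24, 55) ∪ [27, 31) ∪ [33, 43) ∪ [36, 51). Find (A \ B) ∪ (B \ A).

[6, 12) ∪ [17, 24) ∪ [34, 41) ∪ [55, 74)

Merge the first list: [6, 34), [41, 74).
Merge the second list: [12, 17), [24, 55).
A but not B: [6, 12), [17, 24), [55, 74).
B but not A: [34, 41).
Combining gives A △ B.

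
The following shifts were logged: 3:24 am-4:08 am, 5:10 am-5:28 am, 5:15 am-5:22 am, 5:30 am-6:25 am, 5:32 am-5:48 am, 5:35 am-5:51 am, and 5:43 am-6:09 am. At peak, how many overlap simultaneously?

Walk the sorted start/end points keeping a running depth.
The depth first hits 4 at 5:43 am.

4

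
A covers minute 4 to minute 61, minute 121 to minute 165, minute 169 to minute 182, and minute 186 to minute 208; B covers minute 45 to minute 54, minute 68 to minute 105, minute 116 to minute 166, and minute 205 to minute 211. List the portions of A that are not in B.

minute 4 to minute 45, minute 54 to minute 61, minute 169 to minute 182, minute 186 to minute 205

minute 4 to minute 61 with B removed leaves minute 4 to minute 45, minute 54 to minute 61.
minute 121 to minute 165 lies entirely inside B → drops out.
minute 169 to minute 182 is untouched.
minute 186 to minute 208 with B removed leaves minute 186 to minute 205.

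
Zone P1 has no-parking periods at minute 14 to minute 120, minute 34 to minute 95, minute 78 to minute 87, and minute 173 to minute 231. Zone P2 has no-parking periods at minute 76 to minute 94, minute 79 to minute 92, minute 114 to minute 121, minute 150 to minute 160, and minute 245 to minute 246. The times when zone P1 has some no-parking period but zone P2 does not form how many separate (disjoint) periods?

3

Merge the first list: minute 14 to minute 120, minute 173 to minute 231.
Merge the second list: minute 76 to minute 94, minute 114 to minute 121, minute 150 to minute 160, minute 245 to minute 246.
A \ B = minute 14 to minute 76, minute 94 to minute 114, minute 173 to minute 231.
That is 3 disjoint pieces.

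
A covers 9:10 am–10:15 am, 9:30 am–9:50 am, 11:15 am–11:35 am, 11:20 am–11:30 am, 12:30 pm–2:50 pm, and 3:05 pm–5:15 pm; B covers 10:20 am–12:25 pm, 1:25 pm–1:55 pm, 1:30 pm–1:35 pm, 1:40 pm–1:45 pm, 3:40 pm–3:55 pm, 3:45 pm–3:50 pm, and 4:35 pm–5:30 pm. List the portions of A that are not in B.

Merge the first list: 9:10 am-10:15 am, 11:15 am-11:35 am, 12:30 pm-2:50 pm, 3:05 pm-5:15 pm.
Merge the second list: 10:20 am-12:25 pm, 1:25 pm-1:55 pm, 3:40 pm-3:55 pm, 4:35 pm-5:30 pm.
9:10 am-10:15 am: no B overlap → unchanged.
11:15 am-11:35 am: fully covered by B → removed.
12:30 pm-2:50 pm minus B → 12:30 pm-1:25 pm, 1:55 pm-2:50 pm.
3:05 pm-5:15 pm minus B → 3:05 pm-3:40 pm, 3:55 pm-4:35 pm.

9:10 am-10:15 am, 12:30 pm-1:25 pm, 1:55 pm-2:50 pm, 3:05 pm-3:40 pm, 3:55 pm-4:35 pm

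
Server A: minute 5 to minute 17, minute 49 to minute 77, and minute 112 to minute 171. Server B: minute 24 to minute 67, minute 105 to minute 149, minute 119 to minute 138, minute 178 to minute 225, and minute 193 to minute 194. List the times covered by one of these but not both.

minute 5 to minute 17, minute 24 to minute 49, minute 67 to minute 77, minute 105 to minute 112, minute 149 to minute 171, minute 178 to minute 225

Merge the second list: minute 24 to minute 67, minute 105 to minute 149, minute 178 to minute 225.
A \ B = minute 5 to minute 17, minute 67 to minute 77, minute 149 to minute 171.
B \ A = minute 24 to minute 49, minute 105 to minute 112, minute 178 to minute 225.
Union of the two gives the symmetric difference.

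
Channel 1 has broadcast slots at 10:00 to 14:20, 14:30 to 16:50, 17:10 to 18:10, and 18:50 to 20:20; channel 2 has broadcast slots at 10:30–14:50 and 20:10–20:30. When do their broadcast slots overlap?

10:30-14:20, 14:30-14:50, 20:10-20:20

10:00-14:20 meets the second set on 10:30-14:20.
14:30-16:50 meets the second set on 14:30-14:50.
17:10-18:10: no overlap with the second set.
18:50-20:20 meets the second set on 20:10-20:20.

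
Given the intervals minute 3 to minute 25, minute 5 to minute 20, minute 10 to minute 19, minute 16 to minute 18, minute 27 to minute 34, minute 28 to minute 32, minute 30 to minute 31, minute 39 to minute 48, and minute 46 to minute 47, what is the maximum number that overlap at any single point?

At minute 16, 4 of the intervals are simultaneously active.
No point has more.

4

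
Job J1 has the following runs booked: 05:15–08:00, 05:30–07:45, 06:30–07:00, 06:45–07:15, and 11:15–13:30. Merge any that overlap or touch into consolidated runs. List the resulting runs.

05:15–08:00, 11:15–13:30

05:30–07:45 overlaps/touches 05:15–08:00 → extend to 05:15–08:00.
06:30–07:00 overlaps/touches 05:15–08:00 → extend to 05:15–08:00.
06:45–07:15 overlaps/touches 05:15–08:00 → extend to 05:15–08:00.
11:15–13:30 is disjoint → start new block.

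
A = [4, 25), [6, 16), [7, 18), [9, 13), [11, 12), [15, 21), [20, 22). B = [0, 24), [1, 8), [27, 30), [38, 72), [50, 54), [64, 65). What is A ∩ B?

A, merged: [4, 25).
B, merged: [0, 24), [27, 30), [38, 72).
[4, 25) ∩ B → [4, 24).

[4, 24)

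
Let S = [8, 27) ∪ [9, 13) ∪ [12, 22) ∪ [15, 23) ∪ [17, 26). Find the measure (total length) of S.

Merged: [8, 27).
Length: 19.

19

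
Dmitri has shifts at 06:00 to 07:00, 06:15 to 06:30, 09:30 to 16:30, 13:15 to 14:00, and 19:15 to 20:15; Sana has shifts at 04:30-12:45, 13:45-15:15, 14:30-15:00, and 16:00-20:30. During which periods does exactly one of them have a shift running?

04:30-06:00, 07:00-09:30, 12:45-13:45, 15:15-16:00, 16:30-19:15, 20:15-20:30

First set merges to 06:00-07:00, 09:30-16:30, 19:15-20:15.
Second set merges to 04:30-12:45, 13:45-15:15, 16:00-20:30.
A \ B = 12:45-13:45, 15:15-16:00.
B \ A = 04:30-06:00, 07:00-09:30, 16:30-19:15, 20:15-20:30.
Union of the two gives the symmetric difference.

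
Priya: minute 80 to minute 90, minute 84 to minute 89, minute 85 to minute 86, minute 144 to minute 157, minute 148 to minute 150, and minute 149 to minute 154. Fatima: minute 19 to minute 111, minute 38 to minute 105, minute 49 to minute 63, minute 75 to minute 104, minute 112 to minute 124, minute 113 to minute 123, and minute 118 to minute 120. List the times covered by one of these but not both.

minute 19 to minute 80, minute 90 to minute 111, minute 112 to minute 124, minute 144 to minute 157

First set merges to minute 80 to minute 90, minute 144 to minute 157.
Second set merges to minute 19 to minute 111, minute 112 to minute 124.
A \ B = minute 144 to minute 157.
B \ A = minute 19 to minute 80, minute 90 to minute 111, minute 112 to minute 124.
Union of the two gives the symmetric difference.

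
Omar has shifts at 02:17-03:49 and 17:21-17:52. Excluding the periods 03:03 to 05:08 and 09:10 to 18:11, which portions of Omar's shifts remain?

02:17–03:49 minus B → 02:17–03:03.
17:21–17:52: fully covered by B → removed.

02:17–03:03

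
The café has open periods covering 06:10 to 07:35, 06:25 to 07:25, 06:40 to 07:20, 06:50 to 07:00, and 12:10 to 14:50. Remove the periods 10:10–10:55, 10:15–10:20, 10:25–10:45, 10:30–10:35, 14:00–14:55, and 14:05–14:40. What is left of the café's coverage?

06:10–07:35, 12:10–14:00

Merge the first list: 06:10–07:35, 12:10–14:50.
Merge the second list: 10:10–10:55, 14:00–14:55.
06:10–07:35: no B overlap → unchanged.
12:10–14:50 minus B → 12:10–14:00.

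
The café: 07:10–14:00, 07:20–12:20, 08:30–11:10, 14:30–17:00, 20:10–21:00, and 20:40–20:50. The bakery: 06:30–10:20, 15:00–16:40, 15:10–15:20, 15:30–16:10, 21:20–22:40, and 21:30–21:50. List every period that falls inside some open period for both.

First set merges to 07:10–14:00, 14:30–17:00, 20:10–21:00.
Second set merges to 06:30–10:20, 15:00–16:40, 21:20–22:40.
07:10–14:00 ∩ B → 07:10–10:20.
14:30–17:00 ∩ B → 15:00–16:40.
20:10–21:00 meets no B interval.

07:10–10:20, 15:00–16:40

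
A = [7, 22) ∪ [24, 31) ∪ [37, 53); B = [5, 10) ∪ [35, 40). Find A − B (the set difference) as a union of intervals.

[10, 22) ∪ [24, 31) ∪ [40, 53)

[7, 22) \ B = [10, 22).
[24, 31): nothing removed.
[37, 53) \ B = [40, 53).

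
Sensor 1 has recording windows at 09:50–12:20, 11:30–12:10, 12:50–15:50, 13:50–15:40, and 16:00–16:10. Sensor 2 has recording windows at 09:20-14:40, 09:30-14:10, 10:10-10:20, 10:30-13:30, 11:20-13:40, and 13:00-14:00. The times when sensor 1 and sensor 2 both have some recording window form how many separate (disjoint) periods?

A, merged: 09:50-12:20, 12:50-15:50, 16:00-16:10.
B, merged: 09:20-14:40.
A ∩ B = 09:50-12:20, 12:50-14:40.
That is 2 disjoint pieces.

2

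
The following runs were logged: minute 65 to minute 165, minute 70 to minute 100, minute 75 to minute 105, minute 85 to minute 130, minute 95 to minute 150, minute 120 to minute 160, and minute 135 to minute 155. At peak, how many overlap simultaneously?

5

Walk the sorted start/end points keeping a running depth.
The depth first hits 5 at minute 95.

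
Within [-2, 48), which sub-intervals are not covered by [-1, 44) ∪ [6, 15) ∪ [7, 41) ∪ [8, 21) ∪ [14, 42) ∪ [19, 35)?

[-2, -1) ∪ [44, 48)

After merging, the occupied span is [-1, 44).
Uncovered inside [-2, 48): [-2, -1), [44, 48).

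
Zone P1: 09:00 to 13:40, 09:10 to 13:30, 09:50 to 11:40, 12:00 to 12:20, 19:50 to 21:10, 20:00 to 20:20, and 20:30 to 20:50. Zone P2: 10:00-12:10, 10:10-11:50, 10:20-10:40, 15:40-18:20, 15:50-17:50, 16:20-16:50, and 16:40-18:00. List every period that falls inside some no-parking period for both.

10:00–12:10

A, merged: 09:00–13:40, 19:50–21:10.
B, merged: 10:00–12:10, 15:40–18:20.
09:00–13:40 overlaps B on 10:00–12:10.
19:50–21:10 falls entirely outside B.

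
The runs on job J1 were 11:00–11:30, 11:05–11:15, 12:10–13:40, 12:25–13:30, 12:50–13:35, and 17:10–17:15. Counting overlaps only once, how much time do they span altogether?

Merged: 11:00–11:30, 12:10–13:40, 17:10–17:15.
Lengths: 30 min + 1 h 30 min + 5 min = 2 h 5 min.

2 h 5 min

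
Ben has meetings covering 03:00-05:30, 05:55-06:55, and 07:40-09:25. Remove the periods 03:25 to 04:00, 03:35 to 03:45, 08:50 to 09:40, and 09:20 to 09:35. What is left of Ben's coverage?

03:00-03:25, 04:00-05:30, 05:55-06:55, 07:40-08:50

B, merged: 03:25-04:00, 08:50-09:40.
03:00-05:30 with B removed leaves 03:00-03:25, 04:00-05:30.
05:55-06:55 is untouched.
07:40-09:25 with B removed leaves 07:40-08:50.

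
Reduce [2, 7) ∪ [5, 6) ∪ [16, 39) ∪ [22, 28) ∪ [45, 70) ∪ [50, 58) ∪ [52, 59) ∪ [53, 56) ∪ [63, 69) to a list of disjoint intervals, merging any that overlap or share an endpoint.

[2, 7) ∪ [16, 39) ∪ [45, 70)

[5, 6) overlaps/touches [2, 7) → extend to [2, 7).
[16, 39) is disjoint → start new block.
[22, 28) overlaps/touches [16, 39) → extend to [16, 39).
[45, 70) is disjoint → start new block.
[50, 58) overlaps/touches [45, 70) → extend to [45, 70).
[52, 59) overlaps/touches [45, 70) → extend to [45, 70).
[53, 56) overlaps/touches [45, 70) → extend to [45, 70).
[63, 69) overlaps/touches [45, 70) → extend to [45, 70).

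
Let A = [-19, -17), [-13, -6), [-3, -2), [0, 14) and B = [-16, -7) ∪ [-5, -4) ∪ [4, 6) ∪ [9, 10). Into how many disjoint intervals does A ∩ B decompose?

3

A ∩ B = [-13, -7), [4, 6), [9, 10).
That is 3 disjoint pieces.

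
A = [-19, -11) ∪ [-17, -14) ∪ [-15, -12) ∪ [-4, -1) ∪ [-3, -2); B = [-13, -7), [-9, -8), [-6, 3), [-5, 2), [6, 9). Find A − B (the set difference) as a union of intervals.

[-19, -13)

First set merges to [-19, -11), [-4, -1).
Second set merges to [-13, -7), [-6, 3), [6, 9).
[-19, -11) \ B = [-19, -13).
[-4, -1): entirely removed.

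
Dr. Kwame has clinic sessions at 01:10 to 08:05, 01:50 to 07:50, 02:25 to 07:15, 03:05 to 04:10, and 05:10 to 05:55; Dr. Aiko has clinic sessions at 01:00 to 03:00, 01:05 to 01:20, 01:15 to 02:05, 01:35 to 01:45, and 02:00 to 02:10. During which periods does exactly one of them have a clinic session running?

A, merged: 01:10-08:05.
B, merged: 01:00-03:00.
Only in the first: 03:00-08:05.
Only in the second: 01:00-01:10.
Together these are the periods covered by exactly one.

01:00-01:10, 03:00-08:05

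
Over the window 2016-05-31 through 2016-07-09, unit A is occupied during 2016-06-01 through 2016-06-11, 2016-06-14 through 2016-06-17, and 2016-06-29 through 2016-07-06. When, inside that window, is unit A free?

The merged coverage is 2016-06-01 through 2016-06-11, 2016-06-14 through 2016-06-17, 2016-06-29 through 2016-07-06.
Gaps within 2016-05-31 through 2016-07-09: 2016-05-31 through 2016-05-31, 2016-06-12 through 2016-06-13, 2016-06-18 through 2016-06-28, 2016-07-07 through 2016-07-09.

2016-05-31 through 2016-05-31, 2016-06-12 through 2016-06-13, 2016-06-18 through 2016-06-28, 2016-07-07 through 2016-07-09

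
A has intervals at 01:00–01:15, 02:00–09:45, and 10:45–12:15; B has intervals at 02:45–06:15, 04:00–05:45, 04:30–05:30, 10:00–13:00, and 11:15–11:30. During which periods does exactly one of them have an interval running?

01:00–01:15, 02:00–02:45, 06:15–09:45, 10:00–10:45, 12:15–13:00

Second set merges to 02:45–06:15, 10:00–13:00.
A \ B = 01:00–01:15, 02:00–02:45, 06:15–09:45.
B \ A = 10:00–10:45, 12:15–13:00.
Union of the two gives the symmetric difference.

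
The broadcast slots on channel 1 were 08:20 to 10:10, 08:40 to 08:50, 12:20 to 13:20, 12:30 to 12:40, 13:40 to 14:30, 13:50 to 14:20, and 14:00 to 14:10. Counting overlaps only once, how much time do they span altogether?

Merged: 08:20–10:10, 12:20–13:20, 13:40–14:30.
Lengths: 1 h 50 min + 1 h + 50 min = 3 h 40 min.

3 h 40 min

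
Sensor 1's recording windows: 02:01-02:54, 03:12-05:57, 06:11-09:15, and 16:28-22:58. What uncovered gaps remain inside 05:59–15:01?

05:59–06:11, 09:15–15:01

Covered (merged): 02:01–02:54, 03:12–05:57, 06:11–09:15, 16:28–22:58.
Uncovered inside 05:59–15:01: 05:59–06:11, 09:15–15:01.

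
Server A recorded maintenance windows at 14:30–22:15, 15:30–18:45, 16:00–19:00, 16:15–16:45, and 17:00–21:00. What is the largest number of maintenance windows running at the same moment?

Walk the sorted start/end points keeping a running depth.
The depth first hits 4 at 16:15.

4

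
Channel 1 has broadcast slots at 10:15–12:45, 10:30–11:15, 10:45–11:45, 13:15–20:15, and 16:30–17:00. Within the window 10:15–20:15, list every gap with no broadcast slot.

The merged coverage is 10:15–12:45, 13:15–20:15.
Uncovered inside 10:15–20:15: 12:45–13:15.

12:45–13:15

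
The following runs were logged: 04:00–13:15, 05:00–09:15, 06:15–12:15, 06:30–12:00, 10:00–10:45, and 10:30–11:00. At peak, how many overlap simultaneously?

5

Sweep endpoints in order; track running count of active intervals.
Peak of 5 reached at 10:30.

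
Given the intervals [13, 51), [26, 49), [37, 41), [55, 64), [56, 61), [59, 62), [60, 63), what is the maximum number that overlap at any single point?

4

Walk the sorted start/end points keeping a running depth.
The depth first hits 4 at 60.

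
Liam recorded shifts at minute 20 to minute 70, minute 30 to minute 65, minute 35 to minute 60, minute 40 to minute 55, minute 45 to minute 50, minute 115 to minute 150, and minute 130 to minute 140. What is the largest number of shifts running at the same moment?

5

Walk the sorted start/end points keeping a running depth.
The depth first hits 5 at minute 45.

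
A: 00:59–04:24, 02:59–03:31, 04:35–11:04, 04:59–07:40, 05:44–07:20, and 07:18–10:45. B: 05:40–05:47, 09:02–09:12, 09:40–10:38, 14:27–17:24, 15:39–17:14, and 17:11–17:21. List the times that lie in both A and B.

A, merged: 00:59-04:24, 04:35-11:04.
B, merged: 05:40-05:47, 09:02-09:12, 09:40-10:38, 14:27-17:24.
00:59-04:24: no overlap with the second set.
04:35-11:04 meets the second set on 05:40-05:47, 09:02-09:12, 09:40-10:38.

05:40-05:47, 09:02-09:12, 09:40-10:38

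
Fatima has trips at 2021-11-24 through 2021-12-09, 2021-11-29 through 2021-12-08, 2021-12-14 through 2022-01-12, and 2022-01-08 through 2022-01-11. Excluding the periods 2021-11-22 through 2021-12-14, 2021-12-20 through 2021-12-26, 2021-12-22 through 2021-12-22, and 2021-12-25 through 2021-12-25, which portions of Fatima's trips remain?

Merge the first list: 2021-11-24 through 2021-12-09, 2021-12-14 through 2022-01-12.
Merge the second list: 2021-11-22 through 2021-12-14, 2021-12-20 through 2021-12-26.
2021-11-24 through 2021-12-09 lies entirely inside B → drops out.
2021-12-14 through 2022-01-12 with B removed leaves 2021-12-15 through 2021-12-19, 2021-12-27 through 2022-01-12.

2021-12-15 through 2021-12-19, 2021-12-27 through 2022-01-12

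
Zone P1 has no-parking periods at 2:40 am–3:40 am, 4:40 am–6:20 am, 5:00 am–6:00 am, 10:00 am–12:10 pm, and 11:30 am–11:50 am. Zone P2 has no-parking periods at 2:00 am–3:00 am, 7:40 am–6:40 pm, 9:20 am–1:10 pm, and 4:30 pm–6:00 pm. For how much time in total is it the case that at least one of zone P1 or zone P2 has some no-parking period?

Merge the first list: 2:40 am–3:40 am, 4:40 am–6:20 am, 10:00 am–12:10 pm.
Merge the second list: 2:00 am–3:00 am, 7:40 am–6:40 pm.
A ∪ B = 2:00 am–3:40 am, 4:40 am–6:20 am, 7:40 am–6:40 pm.
Total: 1 h 40 min + 1 h 40 min + 11 h = 14 h 20 min.

14 h 20 min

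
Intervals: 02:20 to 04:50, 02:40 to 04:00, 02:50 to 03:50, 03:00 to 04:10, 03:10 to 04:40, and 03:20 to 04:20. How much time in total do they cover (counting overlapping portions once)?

2 h 30 min

Merged: 02:20–04:50.
Length: 2 h 30 min.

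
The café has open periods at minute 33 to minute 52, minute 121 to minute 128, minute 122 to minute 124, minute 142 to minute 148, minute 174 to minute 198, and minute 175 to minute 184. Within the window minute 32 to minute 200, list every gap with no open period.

minute 32 to minute 33, minute 52 to minute 121, minute 128 to minute 142, minute 148 to minute 174, minute 198 to minute 200

The merged coverage is minute 33 to minute 52, minute 121 to minute 128, minute 142 to minute 148, minute 174 to minute 198.
Uncovered inside minute 32 to minute 200: minute 32 to minute 33, minute 52 to minute 121, minute 128 to minute 142, minute 148 to minute 174, minute 198 to minute 200.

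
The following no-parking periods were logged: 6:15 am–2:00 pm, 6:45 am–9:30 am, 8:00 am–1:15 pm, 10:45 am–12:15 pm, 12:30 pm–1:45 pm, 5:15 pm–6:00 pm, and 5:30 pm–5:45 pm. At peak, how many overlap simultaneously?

At 8:00 am, 3 of the intervals are simultaneously active.
No point has more.

3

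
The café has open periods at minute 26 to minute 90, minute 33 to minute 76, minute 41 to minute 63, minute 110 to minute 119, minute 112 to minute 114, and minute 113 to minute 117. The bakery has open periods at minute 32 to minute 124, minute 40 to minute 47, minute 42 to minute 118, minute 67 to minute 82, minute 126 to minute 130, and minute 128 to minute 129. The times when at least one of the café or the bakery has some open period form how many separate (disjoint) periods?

2

Merge the first list: minute 26 to minute 90, minute 110 to minute 119.
Merge the second list: minute 32 to minute 124, minute 126 to minute 130.
A ∪ B = minute 26 to minute 124, minute 126 to minute 130.
That is 2 disjoint pieces.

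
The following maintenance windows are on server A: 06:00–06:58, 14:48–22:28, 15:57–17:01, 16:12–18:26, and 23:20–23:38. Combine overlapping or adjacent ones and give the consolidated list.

06:00–06:58, 14:48–22:28, 23:20–23:38

14:48–22:28 is disjoint → start new block.
15:57–17:01 overlaps/touches 14:48–22:28 → extend to 14:48–22:28.
16:12–18:26 overlaps/touches 14:48–22:28 → extend to 14:48–22:28.
23:20–23:38 is disjoint → start new block.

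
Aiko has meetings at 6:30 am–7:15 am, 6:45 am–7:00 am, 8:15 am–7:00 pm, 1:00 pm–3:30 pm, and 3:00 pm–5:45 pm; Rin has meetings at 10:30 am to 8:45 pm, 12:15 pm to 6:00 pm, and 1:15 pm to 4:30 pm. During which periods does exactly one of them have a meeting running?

Merge the first list: 6:30 am–7:15 am, 8:15 am–7:00 pm.
Merge the second list: 10:30 am–8:45 pm.
A but not B: 6:30 am–7:15 am, 8:15 am–10:30 am.
B but not A: 7:00 pm–8:45 pm.
Combining gives A △ B.

6:30 am–7:15 am, 8:15 am–10:30 am, 7:00 pm–8:45 pm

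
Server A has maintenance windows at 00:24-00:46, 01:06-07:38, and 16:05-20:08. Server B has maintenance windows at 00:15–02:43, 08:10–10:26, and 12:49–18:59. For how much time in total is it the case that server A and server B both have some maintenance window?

4 h 53 min

A ∩ B = 00:24–00:46, 01:06–02:43, 16:05–18:59.
Total: 22 min + 1 h 37 min + 2 h 54 min = 4 h 53 min.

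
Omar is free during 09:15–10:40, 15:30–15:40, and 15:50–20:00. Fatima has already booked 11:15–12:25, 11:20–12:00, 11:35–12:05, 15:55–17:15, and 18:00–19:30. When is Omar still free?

09:15-10:40, 15:30-15:40, 15:50-15:55, 17:15-18:00, 19:30-20:00

B, merged: 11:15-12:25, 15:55-17:15, 18:00-19:30.
09:15-10:40: no B overlap → unchanged.
15:30-15:40: no B overlap → unchanged.
15:50-20:00 minus B → 15:50-15:55, 17:15-18:00, 19:30-20:00.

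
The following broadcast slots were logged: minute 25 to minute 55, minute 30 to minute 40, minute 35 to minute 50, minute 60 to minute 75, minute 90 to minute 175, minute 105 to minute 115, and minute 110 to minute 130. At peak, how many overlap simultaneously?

3

Walk the sorted start/end points keeping a running depth.
The depth first hits 3 at minute 35.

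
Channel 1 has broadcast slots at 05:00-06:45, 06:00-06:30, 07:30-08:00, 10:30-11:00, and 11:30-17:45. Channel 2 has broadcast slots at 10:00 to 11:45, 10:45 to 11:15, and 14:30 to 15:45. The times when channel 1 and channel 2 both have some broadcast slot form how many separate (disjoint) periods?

3

A, merged: 05:00–06:45, 07:30–08:00, 10:30–11:00, 11:30–17:45.
B, merged: 10:00–11:45, 14:30–15:45.
A ∩ B = 10:30–11:00, 11:30–11:45, 14:30–15:45.
That is 3 disjoint pieces.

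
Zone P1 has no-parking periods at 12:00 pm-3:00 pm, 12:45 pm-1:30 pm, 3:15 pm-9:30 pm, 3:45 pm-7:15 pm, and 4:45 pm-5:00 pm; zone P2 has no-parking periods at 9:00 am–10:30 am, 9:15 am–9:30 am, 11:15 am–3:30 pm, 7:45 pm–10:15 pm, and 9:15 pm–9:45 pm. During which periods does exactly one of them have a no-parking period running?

Merge the first list: 12:00 pm–3:00 pm, 3:15 pm–9:30 pm.
Merge the second list: 9:00 am–10:30 am, 11:15 am–3:30 pm, 7:45 pm–10:15 pm.
Only in the first: 3:30 pm–7:45 pm.
Only in the second: 9:00 am–10:30 am, 11:15 am–12:00 pm, 3:00 pm–3:15 pm, 9:30 pm–10:15 pm.
Together these are the periods covered by exactly one.

9:00 am–10:30 am, 11:15 am–12:00 pm, 3:00 pm–3:15 pm, 3:30 pm–7:45 pm, 9:30 pm–10:15 pm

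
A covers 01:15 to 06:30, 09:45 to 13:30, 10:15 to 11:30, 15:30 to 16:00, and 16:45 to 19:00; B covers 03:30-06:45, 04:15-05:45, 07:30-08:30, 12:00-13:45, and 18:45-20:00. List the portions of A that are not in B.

01:15-03:30, 09:45-12:00, 15:30-16:00, 16:45-18:45

Merge the first list: 01:15-06:30, 09:45-13:30, 15:30-16:00, 16:45-19:00.
Merge the second list: 03:30-06:45, 07:30-08:30, 12:00-13:45, 18:45-20:00.
01:15-06:30 \ B = 01:15-03:30.
09:45-13:30 \ B = 09:45-12:00.
15:30-16:00: nothing removed.
16:45-19:00 \ B = 16:45-18:45.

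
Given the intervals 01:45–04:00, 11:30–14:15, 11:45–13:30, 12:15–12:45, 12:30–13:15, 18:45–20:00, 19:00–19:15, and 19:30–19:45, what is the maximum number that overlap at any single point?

Walk the sorted start/end points keeping a running depth.
The depth first hits 4 at 12:30.

4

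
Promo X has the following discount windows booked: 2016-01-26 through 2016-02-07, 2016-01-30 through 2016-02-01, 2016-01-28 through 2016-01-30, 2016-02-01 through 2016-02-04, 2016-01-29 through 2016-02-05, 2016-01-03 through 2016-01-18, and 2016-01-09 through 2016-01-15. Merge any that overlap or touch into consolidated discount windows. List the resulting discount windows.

Sort by start: 2016-01-03 through 2016-01-18, 2016-01-09 through 2016-01-15, 2016-01-26 through 2016-02-07, 2016-01-28 through 2016-01-30, 2016-01-29 through 2016-02-05, 2016-01-30 through 2016-02-01, 2016-02-01 through 2016-02-04.
2016-01-09 through 2016-01-15 overlaps/touches 2016-01-03 through 2016-01-18 → extend to 2016-01-03 through 2016-01-18.
2016-01-26 through 2016-02-07 is disjoint → start new block.
2016-01-28 through 2016-01-30 overlaps/touches 2016-01-26 through 2016-02-07 → extend to 2016-01-26 through 2016-02-07.
2016-01-29 through 2016-02-05 overlaps/touches 2016-01-26 through 2016-02-07 → extend to 2016-01-26 through 2016-02-07.
2016-01-30 through 2016-02-01 overlaps/touches 2016-01-26 through 2016-02-07 → extend to 2016-01-26 through 2016-02-07.
2016-02-01 through 2016-02-04 overlaps/touches 2016-01-26 through 2016-02-07 → extend to 2016-01-26 through 2016-02-07.

2016-01-03 through 2016-01-18, 2016-01-26 through 2016-02-07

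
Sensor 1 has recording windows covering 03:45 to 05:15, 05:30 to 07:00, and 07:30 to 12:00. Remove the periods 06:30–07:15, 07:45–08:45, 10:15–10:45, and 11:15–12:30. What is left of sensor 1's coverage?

03:45-05:15, 05:30-06:30, 07:30-07:45, 08:45-10:15, 10:45-11:15

03:45-05:15: no B overlap → unchanged.
05:30-07:00 minus B → 05:30-06:30.
07:30-12:00 minus B → 07:30-07:45, 08:45-10:15, 10:45-11:15.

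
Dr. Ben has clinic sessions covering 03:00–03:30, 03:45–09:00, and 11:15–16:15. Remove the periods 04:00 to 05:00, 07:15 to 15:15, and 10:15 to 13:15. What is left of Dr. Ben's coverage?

Second set merges to 04:00–05:00, 07:15–15:15.
03:00–03:30: no B overlap → unchanged.
03:45–09:00 minus B → 03:45–04:00, 05:00–07:15.
11:15–16:15 minus B → 15:15–16:15.

03:00–03:30, 03:45–04:00, 05:00–07:15, 15:15–16:15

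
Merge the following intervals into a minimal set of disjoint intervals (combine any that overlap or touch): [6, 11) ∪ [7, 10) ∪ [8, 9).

[6, 11)

[7, 10) overlaps/touches [6, 11) → extend to [6, 11).
[8, 9) overlaps/touches [6, 11) → extend to [6, 11).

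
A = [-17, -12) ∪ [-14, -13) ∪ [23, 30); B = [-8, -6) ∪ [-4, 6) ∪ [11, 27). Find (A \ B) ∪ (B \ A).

[-17, -12) ∪ [-8, -6) ∪ [-4, 6) ∪ [11, 23) ∪ [27, 30)

First set merges to [-17, -12), [23, 30).
Only in the first: [-17, -12), [27, 30).
Only in the second: [-8, -6), [-4, 6), [11, 23).
Together these are the periods covered by exactly one.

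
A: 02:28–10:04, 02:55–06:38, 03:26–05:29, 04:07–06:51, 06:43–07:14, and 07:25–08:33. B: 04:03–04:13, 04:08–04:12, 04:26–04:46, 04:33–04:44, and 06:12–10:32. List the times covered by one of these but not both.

02:28–04:03, 04:13–04:26, 04:46–06:12, 10:04–10:32

First set merges to 02:28–10:04.
Second set merges to 04:03–04:13, 04:26–04:46, 06:12–10:32.
A but not B: 02:28–04:03, 04:13–04:26, 04:46–06:12.
B but not A: 10:04–10:32.
Combining gives A △ B.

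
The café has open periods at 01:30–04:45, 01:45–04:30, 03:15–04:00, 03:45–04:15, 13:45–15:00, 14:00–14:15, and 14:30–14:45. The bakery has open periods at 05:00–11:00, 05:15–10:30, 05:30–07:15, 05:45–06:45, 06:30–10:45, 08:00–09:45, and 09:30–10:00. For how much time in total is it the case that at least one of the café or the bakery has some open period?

First set merges to 01:30–04:45, 13:45–15:00.
Second set merges to 05:00–11:00.
A ∪ B = 01:30–04:45, 05:00–11:00, 13:45–15:00.
Total: 3 h 15 min + 6 h + 1 h 15 min = 10 h 30 min.

10 h 30 min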